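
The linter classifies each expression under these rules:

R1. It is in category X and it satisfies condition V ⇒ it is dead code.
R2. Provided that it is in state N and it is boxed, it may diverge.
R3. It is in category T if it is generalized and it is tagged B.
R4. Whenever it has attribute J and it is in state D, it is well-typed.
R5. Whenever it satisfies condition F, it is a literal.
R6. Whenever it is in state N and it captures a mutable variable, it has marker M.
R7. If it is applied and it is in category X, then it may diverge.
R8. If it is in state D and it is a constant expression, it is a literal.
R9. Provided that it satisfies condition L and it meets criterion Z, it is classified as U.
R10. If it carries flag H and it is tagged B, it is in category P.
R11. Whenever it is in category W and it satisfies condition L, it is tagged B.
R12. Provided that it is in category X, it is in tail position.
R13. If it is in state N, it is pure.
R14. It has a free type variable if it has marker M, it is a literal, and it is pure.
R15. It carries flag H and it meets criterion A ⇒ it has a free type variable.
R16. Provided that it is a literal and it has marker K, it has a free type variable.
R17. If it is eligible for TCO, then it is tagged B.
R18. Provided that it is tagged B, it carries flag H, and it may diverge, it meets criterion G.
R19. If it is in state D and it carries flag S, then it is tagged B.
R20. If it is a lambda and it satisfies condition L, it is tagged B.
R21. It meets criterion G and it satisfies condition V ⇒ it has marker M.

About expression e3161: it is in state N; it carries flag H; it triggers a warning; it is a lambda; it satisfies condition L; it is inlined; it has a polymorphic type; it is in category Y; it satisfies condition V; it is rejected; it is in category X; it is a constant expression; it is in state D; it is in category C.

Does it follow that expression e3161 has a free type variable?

Forward chaining from the given facts derives: is dead code, is a literal, is in tail position, is pure, is tagged B, is in category P.
Rules concluding "it has a free type variable": R14 needs "it has marker M"; R15 needs "it meets criterion A"; R16 needs "it has marker K" — none of these are established.

No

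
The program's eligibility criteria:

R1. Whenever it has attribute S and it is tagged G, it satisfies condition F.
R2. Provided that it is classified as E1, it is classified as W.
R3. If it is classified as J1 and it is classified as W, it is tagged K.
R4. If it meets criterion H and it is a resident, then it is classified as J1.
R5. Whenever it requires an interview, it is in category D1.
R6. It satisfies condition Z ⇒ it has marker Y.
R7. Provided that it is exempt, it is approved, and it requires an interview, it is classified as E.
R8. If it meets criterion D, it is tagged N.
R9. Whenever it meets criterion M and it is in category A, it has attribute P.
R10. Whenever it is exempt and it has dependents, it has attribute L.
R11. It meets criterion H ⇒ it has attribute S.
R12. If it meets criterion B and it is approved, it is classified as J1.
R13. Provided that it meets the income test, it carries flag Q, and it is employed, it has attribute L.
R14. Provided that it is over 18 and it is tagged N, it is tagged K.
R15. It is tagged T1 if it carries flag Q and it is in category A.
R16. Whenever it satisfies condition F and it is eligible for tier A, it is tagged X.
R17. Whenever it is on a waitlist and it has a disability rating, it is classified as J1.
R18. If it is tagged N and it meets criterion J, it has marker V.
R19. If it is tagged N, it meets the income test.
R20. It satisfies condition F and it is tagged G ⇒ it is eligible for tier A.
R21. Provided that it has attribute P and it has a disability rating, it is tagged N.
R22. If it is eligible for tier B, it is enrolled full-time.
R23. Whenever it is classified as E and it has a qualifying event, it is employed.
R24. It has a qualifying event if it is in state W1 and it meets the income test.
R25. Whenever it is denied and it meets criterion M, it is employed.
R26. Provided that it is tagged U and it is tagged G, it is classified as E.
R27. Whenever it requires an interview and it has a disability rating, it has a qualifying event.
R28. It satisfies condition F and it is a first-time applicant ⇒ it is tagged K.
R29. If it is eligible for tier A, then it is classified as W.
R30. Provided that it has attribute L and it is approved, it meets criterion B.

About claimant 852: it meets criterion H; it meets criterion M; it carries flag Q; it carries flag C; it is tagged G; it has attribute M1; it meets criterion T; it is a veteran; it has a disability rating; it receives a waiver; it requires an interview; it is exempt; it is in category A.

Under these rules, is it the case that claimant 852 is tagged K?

Forward chaining from the given facts derives: is in category D1, has attribute P, has attribute S, is tagged T1, is tagged N, has a qualifying event, satisfies condition F, meets the income test, is eligible for tier A, is classified as W, is tagged X.
Rules concluding "it is tagged K": R3 needs "it is classified as J1"; R14 needs "it is over 18"; R28 needs "it is a first-time applicant" — none of these are established.

No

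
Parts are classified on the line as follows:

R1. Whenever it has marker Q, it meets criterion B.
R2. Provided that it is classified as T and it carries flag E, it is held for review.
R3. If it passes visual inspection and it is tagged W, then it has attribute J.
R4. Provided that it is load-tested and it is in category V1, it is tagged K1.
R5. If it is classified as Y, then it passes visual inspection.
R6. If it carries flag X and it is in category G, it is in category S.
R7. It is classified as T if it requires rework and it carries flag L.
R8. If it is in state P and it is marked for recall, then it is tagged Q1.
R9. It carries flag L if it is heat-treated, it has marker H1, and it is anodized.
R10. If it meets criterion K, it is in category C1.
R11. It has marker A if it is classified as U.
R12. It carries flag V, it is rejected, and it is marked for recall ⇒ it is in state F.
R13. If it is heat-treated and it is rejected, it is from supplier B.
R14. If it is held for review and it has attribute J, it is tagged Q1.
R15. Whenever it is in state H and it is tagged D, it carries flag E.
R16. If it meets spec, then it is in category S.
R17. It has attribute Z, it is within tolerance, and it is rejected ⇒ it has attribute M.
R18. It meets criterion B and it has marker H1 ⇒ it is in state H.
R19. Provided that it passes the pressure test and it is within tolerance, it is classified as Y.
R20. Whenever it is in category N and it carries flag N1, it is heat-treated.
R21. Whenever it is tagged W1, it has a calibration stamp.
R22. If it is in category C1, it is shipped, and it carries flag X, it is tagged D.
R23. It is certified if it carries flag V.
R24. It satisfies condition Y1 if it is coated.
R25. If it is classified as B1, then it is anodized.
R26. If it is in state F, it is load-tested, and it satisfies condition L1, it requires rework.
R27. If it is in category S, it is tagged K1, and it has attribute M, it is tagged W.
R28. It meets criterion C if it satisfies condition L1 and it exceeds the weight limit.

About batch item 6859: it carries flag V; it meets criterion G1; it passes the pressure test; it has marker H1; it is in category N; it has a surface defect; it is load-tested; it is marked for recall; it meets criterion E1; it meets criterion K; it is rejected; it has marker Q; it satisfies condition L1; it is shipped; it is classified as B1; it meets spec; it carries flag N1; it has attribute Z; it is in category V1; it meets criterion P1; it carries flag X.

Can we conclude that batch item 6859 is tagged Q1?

No

Forward chaining from the given facts derives: meets criterion B, is tagged K1, is in category C1, is in state F, is in category S, is in state H, is heat-treated, is tagged D, is certified, is anodized, requires rework, carries flag L, is from supplier B, carries flag E, is classified as T, is held for review.
Rules concluding "it is tagged Q1": R8 needs "it is in state P"; R14 needs "it has attribute J" — none of these are established.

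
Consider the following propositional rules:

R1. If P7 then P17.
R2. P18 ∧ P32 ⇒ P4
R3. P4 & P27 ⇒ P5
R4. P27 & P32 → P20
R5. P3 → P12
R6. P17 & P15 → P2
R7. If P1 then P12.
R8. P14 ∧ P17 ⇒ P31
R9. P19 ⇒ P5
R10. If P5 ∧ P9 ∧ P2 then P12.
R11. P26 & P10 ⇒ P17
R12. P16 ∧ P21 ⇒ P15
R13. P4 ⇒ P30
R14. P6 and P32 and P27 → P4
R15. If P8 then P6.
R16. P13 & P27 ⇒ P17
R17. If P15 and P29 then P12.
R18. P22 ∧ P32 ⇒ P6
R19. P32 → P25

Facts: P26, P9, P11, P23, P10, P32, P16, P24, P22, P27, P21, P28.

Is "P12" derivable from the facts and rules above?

Yes

P17  (by R11: P26, P10)
P15  (by R12: P16, P21)
P6  (by R18: P22, P32)
P2  (by R6: P17, P15)
P4  (by R14: P6, P32, P27)
P5  (by R3: P4, P27)
P12  (by R10: P5, P9, P2)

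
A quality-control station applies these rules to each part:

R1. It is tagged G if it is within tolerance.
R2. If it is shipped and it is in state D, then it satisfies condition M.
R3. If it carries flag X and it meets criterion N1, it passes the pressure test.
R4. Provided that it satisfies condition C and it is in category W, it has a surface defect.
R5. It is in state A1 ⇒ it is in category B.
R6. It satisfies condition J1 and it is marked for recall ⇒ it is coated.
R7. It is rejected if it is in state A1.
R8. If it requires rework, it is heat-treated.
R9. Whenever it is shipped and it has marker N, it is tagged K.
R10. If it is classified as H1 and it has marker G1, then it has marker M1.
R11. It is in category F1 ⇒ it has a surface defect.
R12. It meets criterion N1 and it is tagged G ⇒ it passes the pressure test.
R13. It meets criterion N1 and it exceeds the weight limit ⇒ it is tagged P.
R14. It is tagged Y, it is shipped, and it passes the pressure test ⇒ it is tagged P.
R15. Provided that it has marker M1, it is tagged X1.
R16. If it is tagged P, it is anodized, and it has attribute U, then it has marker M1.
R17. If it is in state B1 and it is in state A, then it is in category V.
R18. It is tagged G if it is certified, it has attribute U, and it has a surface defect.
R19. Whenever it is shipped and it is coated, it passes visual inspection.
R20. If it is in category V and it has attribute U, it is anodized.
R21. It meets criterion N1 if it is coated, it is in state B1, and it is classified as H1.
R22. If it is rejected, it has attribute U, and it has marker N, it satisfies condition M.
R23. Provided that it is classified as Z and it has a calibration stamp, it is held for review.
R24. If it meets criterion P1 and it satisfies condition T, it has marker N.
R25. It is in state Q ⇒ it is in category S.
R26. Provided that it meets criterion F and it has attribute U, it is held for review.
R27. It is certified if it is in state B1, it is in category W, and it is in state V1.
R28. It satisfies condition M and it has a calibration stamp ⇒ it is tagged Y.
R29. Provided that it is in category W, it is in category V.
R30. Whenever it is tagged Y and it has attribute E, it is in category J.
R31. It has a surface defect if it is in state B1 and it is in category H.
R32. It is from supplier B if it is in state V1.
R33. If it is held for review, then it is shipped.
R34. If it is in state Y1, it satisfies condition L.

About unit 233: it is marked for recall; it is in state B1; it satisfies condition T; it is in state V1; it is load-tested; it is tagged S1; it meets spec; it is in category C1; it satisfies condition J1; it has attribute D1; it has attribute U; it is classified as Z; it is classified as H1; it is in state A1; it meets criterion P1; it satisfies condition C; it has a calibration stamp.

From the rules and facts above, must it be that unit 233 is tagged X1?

Forward chaining from the given facts derives: is in category B, is coated, is rejected, meets criterion N1, is held for review, has marker N, is from supplier B, is shipped, is tagged K, passes visual inspection, satisfies condition M, is tagged Y.
The only rule concluding "it is tagged X1" is R15, which needs "it has marker M1"; that is never established.

No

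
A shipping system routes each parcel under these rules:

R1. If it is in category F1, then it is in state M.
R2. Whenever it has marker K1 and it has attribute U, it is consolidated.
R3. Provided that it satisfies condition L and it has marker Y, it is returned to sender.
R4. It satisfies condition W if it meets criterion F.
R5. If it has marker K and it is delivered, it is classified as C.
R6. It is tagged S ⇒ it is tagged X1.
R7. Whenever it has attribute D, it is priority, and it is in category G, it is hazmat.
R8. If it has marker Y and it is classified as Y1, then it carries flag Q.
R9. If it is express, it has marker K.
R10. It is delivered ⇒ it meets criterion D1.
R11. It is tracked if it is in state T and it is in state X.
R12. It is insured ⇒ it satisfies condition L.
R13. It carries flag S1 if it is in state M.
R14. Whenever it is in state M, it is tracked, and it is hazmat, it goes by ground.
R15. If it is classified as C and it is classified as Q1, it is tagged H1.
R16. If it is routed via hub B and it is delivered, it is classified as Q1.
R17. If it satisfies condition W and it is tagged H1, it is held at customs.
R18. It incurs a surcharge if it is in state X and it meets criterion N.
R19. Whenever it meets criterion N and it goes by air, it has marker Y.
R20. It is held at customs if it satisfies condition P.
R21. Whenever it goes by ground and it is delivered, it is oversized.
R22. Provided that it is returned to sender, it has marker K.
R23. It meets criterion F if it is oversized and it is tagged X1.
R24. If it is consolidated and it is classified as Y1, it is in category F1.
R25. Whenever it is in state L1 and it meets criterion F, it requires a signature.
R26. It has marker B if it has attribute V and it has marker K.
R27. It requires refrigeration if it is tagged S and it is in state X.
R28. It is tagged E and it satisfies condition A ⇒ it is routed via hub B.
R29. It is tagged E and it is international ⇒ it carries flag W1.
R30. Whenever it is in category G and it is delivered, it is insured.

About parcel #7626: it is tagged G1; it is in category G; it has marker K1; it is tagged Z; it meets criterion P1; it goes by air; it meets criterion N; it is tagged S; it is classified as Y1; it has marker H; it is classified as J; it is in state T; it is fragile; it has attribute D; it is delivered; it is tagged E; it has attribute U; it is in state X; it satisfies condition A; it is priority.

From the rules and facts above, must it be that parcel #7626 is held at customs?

Yes

By R2 (it has marker K1, it has attribute U): it is consolidated.
By R6 (it is tagged S): it is tagged X1.
By R7 (it has attribute D, it is priority, it is in category G): it is hazmat.
By R11 (it is in state T, it is in state X): it is tracked.
By R19 (it meets criterion N, it goes by air): it has marker Y.
By R24 (it is consolidated, it is classified as Y1): it is in category F1.
By R28 (it is tagged E, it satisfies condition A): it is routed via hub B.
By R30 (it is in category G, it is delivered): it is insured.
By R1 (it is in category F1): it is in state M.
By R12 (it is insured): it satisfies condition L.
By R14 (it is in state M, it is tracked, it is hazmat): it goes by ground.
By R16 (it is routed via hub B, it is delivered): it is classified as Q1.
By R21 (it goes by ground, it is delivered): it is oversized.
By R23 (it is oversized, it is tagged X1): it meets criterion F.
By R3 (it satisfies condition L, it has marker Y): it is returned to sender.
By R4 (it meets criterion F): it satisfies condition W.
By R22 (it is returned to sender): it has marker K.
By R5 (it has marker K, it is delivered): it is classified as C.
By R15 (it is classified as C, it is classified as Q1): it is tagged H1.
By R17 (it satisfies condition W, it is tagged H1): it is held at customs.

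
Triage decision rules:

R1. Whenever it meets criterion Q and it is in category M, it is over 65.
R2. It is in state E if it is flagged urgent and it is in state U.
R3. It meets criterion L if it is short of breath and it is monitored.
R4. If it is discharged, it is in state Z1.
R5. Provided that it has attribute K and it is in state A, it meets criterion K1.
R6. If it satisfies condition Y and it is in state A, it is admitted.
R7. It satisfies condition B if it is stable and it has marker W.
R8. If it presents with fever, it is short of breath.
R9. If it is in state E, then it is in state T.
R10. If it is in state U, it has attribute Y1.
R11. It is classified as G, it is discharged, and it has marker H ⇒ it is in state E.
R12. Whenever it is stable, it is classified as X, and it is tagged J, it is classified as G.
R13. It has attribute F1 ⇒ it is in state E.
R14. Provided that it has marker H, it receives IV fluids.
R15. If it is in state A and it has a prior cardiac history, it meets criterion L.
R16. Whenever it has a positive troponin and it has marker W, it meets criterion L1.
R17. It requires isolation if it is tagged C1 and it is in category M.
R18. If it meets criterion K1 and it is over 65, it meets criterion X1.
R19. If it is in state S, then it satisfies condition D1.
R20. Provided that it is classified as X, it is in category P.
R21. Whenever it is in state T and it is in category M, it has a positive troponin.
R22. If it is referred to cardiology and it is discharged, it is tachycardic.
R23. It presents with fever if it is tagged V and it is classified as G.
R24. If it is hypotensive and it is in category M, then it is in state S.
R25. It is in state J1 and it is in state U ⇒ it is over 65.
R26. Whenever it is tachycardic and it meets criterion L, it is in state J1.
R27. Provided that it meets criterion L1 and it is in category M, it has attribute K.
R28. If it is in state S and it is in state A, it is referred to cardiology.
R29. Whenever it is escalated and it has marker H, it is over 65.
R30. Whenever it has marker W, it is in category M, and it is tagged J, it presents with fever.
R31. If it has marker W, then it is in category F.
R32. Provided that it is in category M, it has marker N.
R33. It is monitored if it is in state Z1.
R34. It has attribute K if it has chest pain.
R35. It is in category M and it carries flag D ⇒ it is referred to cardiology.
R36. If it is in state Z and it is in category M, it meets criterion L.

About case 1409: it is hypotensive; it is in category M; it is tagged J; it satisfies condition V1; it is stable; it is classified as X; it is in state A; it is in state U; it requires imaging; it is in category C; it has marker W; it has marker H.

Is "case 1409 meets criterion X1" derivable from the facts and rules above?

No

Forward chaining from the given facts derives: satisfies condition B, has attribute Y1, is classified as G, receives IV fluids, is in category P, is in state S, is referred to cardiology, presents with fever, is in category F, has marker N, is short of breath, satisfies condition D1.
The only rule concluding "it meets criterion X1" is R18, which needs "it meets criterion K1"; that is never established.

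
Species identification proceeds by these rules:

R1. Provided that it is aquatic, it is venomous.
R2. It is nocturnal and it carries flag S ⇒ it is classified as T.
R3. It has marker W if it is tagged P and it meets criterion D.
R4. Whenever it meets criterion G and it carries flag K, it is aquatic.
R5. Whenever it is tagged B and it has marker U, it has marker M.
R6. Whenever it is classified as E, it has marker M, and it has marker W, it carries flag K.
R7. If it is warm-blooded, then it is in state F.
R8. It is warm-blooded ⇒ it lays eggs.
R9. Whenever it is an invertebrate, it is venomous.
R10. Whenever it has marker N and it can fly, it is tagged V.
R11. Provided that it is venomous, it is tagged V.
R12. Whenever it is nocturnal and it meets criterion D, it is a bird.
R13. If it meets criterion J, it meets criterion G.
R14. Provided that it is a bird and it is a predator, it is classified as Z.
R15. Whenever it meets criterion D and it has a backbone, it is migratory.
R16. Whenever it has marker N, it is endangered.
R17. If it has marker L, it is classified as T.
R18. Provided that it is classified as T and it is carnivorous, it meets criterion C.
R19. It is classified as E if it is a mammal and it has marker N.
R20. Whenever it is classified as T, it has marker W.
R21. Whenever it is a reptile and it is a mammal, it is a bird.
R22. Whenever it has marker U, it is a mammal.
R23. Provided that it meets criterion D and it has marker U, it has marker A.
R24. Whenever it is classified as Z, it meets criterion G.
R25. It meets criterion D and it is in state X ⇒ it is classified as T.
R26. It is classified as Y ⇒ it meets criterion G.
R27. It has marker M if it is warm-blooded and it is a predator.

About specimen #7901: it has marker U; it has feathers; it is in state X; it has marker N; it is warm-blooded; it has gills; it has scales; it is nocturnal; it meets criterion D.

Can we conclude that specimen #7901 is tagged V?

No

Forward chaining from the given facts derives: is in state F, lays eggs, is a bird, is endangered, is a mammal, has marker A, is classified as T, is classified as E, has marker W.
Rules concluding "it is tagged V": R10 needs "it can fly"; R11 needs "it is venomous" — none of these are established.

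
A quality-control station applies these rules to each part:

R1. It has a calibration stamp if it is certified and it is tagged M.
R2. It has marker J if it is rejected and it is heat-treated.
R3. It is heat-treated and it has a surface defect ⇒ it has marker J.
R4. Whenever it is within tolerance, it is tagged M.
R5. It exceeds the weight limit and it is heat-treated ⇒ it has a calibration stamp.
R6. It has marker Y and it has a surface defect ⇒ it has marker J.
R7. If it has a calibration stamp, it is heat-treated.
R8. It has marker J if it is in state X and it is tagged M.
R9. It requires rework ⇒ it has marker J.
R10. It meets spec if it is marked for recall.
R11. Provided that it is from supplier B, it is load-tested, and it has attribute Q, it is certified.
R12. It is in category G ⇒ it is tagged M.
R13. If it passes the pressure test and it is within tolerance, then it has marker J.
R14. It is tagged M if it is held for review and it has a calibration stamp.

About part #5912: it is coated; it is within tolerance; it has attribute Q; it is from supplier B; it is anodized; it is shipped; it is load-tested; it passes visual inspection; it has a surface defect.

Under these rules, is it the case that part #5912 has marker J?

By R4 (it is within tolerance): it is tagged M.
By R11 (it is from supplier B, it is load-tested, it has attribute Q): it is certified.
By R1 (it is certified, it is tagged M): it has a calibration stamp.
By R7 (it has a calibration stamp): it is heat-treated.
By R3 (it is heat-treated, it has a surface defect): it has marker J.

Yes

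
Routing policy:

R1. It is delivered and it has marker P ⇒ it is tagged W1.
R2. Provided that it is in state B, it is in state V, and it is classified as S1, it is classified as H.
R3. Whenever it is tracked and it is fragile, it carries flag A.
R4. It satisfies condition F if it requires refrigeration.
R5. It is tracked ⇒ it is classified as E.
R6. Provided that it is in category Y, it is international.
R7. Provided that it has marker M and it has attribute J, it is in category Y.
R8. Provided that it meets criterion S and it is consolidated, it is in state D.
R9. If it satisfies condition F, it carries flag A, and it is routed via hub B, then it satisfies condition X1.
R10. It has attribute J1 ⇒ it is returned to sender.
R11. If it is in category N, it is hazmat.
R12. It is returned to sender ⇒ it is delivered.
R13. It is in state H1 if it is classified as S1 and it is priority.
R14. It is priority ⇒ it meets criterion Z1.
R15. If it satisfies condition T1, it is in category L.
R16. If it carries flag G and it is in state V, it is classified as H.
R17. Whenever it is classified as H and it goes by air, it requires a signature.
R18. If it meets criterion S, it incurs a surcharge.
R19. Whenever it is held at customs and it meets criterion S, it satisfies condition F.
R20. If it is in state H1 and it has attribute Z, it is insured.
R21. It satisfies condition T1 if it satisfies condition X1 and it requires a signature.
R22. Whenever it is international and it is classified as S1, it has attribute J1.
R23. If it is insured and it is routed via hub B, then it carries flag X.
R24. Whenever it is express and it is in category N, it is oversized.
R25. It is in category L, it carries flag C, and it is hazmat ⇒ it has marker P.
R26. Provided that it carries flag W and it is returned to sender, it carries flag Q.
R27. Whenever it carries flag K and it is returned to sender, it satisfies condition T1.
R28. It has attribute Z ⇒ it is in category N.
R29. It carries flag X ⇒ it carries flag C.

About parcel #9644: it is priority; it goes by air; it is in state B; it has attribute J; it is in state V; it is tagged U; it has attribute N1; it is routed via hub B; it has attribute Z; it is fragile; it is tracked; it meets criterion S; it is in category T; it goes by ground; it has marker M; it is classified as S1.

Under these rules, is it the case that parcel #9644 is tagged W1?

Forward chaining from the given facts derives: is classified as H, carries flag A, is classified as E, is in category Y, is in state H1, meets criterion Z1, requires a signature, incurs a surcharge, is insured, carries flag X, is in category N, carries flag C, is international, is hazmat, has attribute J1, is returned to sender, is delivered.
The only rule concluding "it is tagged W1" is R1, which needs "it has marker P"; that is never established.

No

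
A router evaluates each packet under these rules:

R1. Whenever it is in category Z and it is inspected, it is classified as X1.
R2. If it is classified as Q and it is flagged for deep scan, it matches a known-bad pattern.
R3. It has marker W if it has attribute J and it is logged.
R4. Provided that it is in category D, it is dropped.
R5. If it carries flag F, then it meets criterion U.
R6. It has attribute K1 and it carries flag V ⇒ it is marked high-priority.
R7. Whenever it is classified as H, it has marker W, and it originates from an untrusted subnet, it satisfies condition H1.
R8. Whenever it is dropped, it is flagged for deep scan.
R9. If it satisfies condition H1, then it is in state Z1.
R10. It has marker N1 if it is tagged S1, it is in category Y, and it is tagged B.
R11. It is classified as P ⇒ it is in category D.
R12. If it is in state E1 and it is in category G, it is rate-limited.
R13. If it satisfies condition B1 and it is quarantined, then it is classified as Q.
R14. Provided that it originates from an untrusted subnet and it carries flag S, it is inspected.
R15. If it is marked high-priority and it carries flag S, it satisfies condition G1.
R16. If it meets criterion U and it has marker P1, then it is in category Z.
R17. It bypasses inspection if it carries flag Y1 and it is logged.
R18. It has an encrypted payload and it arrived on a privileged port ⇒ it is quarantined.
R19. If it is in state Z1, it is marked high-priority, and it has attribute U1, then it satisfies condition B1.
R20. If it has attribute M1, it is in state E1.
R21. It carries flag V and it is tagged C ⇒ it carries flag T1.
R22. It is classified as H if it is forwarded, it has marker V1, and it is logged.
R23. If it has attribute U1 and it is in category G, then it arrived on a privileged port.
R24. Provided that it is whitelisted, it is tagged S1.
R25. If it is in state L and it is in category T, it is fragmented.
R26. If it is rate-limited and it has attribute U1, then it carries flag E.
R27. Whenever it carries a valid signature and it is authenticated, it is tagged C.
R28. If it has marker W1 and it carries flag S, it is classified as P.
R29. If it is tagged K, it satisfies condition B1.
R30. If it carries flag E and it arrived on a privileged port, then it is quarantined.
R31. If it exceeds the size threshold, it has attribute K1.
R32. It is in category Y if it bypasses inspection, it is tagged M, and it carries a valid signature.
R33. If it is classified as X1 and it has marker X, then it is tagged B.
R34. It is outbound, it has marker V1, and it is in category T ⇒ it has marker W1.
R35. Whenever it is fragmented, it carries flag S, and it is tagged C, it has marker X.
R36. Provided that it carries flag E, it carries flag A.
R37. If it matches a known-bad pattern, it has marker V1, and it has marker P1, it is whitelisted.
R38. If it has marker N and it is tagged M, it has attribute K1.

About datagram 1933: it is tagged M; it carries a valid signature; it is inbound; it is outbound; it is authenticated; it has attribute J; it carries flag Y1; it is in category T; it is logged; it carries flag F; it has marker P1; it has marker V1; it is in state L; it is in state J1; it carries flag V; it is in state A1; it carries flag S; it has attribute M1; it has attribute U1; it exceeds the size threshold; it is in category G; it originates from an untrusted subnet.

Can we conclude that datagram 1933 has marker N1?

No

Forward chaining from the given facts derives: has marker W, meets criterion U, is inspected, is in category Z, bypasses inspection, is in state E1, arrived on a privileged port, is fragmented, is tagged C, has attribute K1, is in category Y, has marker W1, has marker X, is classified as X1, is marked high-priority, is rate-limited, satisfies condition G1, carries flag T1, carries flag E, is classified as P, is quarantined, is tagged B, carries flag A, is in category D, is dropped, is flagged for deep scan.
The only rule concluding "it has marker N1" is R10, which needs "it is tagged S1"; that is never established.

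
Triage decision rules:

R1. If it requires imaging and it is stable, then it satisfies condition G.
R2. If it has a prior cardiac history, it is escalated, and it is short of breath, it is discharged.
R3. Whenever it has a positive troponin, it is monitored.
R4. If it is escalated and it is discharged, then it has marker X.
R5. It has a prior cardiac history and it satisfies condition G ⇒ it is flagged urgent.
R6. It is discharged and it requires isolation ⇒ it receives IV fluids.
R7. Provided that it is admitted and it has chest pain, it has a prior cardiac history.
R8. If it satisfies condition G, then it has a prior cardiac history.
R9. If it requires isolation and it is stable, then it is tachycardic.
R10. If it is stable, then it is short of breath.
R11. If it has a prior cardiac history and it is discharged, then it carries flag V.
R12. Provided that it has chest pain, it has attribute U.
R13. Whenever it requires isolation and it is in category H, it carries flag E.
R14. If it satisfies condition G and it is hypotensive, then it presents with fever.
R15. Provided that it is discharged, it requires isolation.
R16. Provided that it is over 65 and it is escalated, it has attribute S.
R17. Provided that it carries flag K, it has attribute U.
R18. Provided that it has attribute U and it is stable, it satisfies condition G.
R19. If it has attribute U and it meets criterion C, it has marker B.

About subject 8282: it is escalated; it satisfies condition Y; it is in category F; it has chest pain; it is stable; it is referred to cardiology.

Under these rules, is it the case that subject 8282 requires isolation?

Yes

By R10 (it is stable): it is short of breath.
By R12 (it has chest pain): it has attribute U.
By R18 (it has attribute U, it is stable): it satisfies condition G.
By R8 (it satisfies condition G): it has a prior cardiac history.
By R2 (it has a prior cardiac history, it is escalated, it is short of breath): it is discharged.
By R15 (it is discharged): it requires isolation.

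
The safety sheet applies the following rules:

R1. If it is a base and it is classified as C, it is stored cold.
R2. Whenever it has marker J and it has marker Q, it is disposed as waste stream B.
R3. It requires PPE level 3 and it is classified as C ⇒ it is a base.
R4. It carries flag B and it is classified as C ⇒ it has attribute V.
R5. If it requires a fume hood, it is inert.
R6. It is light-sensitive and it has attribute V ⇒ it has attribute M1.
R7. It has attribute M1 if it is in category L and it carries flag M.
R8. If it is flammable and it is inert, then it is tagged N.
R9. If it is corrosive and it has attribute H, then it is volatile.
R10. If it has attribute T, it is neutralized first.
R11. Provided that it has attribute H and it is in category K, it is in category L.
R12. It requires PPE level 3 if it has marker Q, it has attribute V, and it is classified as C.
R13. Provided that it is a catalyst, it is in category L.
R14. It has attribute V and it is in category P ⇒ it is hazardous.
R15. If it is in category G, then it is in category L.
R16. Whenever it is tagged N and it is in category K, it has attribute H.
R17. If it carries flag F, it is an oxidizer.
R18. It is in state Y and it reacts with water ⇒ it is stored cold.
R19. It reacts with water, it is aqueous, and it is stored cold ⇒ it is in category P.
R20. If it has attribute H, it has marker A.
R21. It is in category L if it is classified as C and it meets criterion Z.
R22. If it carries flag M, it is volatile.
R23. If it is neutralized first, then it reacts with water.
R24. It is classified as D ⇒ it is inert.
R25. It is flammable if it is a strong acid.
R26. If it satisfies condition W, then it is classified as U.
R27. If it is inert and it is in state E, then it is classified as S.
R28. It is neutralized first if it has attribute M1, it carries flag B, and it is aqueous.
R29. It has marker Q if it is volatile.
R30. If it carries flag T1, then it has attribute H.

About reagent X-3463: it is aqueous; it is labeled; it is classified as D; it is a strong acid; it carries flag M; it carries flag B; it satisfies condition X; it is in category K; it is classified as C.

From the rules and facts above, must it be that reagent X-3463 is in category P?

Yes

By R4 (it carries flag B, it is classified as C): it has attribute V.
By R22 (it carries flag M): it is volatile.
By R24 (it is classified as D): it is inert.
By R25 (it is a strong acid): it is flammable.
By R29 (it is volatile): it has marker Q.
By R8 (it is flammable, it is inert): it is tagged N.
By R12 (it has marker Q, it has attribute V, it is classified as C): it requires PPE level 3.
By R16 (it is tagged N, it is in category K): it has attribute H.
By R3 (it requires PPE level 3, it is classified as C): it is a base.
By R11 (it has attribute H, it is in category K): it is in category L.
By R1 (it is a base, it is classified as C): it is stored cold.
By R7 (it is in category L, it carries flag M): it has attribute M1.
By R28 (it has attribute M1, it carries flag B, it is aqueous): it is neutralized first.
By R23 (it is neutralized first): it reacts with water.
By R19 (it reacts with water, it is aqueous, it is stored cold): it is in category P.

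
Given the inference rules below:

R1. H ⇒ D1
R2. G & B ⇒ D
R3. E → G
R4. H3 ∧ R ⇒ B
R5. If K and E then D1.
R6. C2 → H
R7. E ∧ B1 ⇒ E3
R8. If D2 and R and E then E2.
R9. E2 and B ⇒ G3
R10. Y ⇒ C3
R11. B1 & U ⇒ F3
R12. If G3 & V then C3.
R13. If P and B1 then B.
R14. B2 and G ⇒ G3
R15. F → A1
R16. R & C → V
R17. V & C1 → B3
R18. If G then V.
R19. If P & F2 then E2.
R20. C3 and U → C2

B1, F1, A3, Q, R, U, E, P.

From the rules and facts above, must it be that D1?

Forward chaining from the given facts derives: G, E3, F3, B, V, D.
Rules concluding D1: R1 needs H; R5 needs K — none of these are established.

No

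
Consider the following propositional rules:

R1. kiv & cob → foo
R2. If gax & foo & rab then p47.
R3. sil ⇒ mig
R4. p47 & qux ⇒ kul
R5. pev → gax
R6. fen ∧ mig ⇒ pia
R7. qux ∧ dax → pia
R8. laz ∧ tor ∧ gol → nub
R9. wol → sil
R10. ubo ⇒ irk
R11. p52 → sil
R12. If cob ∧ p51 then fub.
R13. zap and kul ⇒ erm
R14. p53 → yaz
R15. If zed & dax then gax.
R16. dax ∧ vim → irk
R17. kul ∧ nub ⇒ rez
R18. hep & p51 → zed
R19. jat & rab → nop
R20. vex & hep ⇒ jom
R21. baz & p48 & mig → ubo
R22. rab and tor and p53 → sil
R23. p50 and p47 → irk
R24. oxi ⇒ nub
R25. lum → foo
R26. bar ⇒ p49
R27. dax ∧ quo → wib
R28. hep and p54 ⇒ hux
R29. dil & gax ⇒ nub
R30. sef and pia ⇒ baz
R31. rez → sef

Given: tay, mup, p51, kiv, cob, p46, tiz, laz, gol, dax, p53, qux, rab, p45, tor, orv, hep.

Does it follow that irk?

No

Forward chaining from the given facts derives: foo, pia, nub, fub, yaz, zed, sil, mig, gax, p47, kul, rez, sef, baz.
Rules concluding irk: R10 needs ubo; R16 needs vim; R23 needs p50 — none of these are established.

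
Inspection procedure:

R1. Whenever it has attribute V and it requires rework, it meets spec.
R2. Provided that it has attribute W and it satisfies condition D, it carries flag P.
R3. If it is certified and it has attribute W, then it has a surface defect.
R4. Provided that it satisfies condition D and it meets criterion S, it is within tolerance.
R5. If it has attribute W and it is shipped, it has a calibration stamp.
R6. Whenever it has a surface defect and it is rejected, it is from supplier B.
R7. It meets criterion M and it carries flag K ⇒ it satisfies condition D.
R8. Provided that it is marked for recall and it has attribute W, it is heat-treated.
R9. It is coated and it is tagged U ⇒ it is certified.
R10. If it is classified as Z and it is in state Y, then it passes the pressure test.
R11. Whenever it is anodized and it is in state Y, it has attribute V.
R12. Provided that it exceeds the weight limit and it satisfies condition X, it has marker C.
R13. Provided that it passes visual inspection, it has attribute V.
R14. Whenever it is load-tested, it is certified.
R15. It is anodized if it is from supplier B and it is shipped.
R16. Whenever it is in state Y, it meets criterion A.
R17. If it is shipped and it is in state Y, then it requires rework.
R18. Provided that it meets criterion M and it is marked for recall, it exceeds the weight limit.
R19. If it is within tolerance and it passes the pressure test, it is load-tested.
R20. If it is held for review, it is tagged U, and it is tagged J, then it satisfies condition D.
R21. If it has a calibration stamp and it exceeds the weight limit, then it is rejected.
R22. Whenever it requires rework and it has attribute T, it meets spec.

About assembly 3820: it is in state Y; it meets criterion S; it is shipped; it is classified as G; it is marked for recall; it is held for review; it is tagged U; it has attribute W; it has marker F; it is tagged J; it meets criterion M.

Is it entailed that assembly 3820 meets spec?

No

Forward chaining from the given facts derives: has a calibration stamp, is heat-treated, meets criterion A, requires rework, exceeds the weight limit, satisfies condition D, is rejected, carries flag P, is within tolerance.
Rules concluding "it meets spec": R1 needs "it has attribute V"; R22 needs "it has attribute T" — none of these are established.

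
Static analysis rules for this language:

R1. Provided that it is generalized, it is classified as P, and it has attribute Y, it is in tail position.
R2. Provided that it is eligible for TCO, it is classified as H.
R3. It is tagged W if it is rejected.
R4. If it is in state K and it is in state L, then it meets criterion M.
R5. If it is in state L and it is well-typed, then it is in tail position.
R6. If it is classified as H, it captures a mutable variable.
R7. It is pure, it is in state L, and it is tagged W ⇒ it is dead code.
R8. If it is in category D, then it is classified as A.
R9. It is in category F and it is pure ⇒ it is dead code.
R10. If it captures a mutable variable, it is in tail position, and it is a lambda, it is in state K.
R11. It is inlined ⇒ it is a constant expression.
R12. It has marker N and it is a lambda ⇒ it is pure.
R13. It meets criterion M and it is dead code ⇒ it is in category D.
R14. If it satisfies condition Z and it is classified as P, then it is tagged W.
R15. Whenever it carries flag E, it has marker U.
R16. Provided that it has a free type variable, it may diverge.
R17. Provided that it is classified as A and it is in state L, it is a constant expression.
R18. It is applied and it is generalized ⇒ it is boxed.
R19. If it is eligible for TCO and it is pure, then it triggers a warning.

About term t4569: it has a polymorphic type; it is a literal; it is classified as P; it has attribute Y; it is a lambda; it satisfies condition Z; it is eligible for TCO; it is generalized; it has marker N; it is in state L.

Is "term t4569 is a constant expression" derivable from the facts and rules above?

Yes

By R1 (it is generalized, it is classified as P, it has attribute Y): it is in tail position.
By R2 (it is eligible for TCO): it is classified as H.
By R6 (it is classified as H): it captures a mutable variable.
By R10 (it captures a mutable variable, it is in tail position, it is a lambda): it is in state K.
By R12 (it has marker N, it is a lambda): it is pure.
By R14 (it satisfies condition Z, it is classified as P): it is tagged W.
By R4 (it is in state K, it is in state L): it meets criterion M.
By R7 (it is pure, it is in state L, it is tagged W): it is dead code.
By R13 (it meets criterion M, it is dead code): it is in category D.
By R8 (it is in category D): it is classified as A.
By R17 (it is classified as A, it is in state L): it is a constant expression.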